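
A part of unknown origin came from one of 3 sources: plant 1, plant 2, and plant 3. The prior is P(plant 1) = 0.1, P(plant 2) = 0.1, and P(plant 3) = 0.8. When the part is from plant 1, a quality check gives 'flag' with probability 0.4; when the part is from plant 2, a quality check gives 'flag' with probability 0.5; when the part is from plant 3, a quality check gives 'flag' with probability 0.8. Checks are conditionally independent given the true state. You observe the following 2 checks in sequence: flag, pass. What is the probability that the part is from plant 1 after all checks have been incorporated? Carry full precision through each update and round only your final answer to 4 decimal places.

After 'flag': normaliser = 0.4·0.1000 + 0.5·0.1000 + 0.8·0.8000; P(plant 1) ≈ 0.0548, P(plant 2) ≈ 0.0685, P(plant 3) ≈ 0.8767
After 'pass': normaliser = 0.6·0.0548 + 0.5·0.0685 + 0.2·0.8767; P(plant 1) ≈ 0.1356, P(plant 2) ≈ 0.1412, P(plant 3) ≈ 0.7232

0.1356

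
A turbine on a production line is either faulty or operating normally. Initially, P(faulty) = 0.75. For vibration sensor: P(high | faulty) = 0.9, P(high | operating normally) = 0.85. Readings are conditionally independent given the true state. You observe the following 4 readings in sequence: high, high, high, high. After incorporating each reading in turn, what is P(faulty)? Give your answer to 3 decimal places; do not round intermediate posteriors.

Apply Bayes' rule sequentially, carrying P(faulty) forward.
After 'high': P(faulty) = 0.9·0.7500 / (0.9·0.7500 + 0.85·0.2500) ≈ 0.7606
After 'high': P(faulty) = 0.9·0.7606 / (0.9·0.7606 + 0.85·0.2394) ≈ 0.7708
After 'high': P(faulty) = 0.9·0.7708 / (0.9·0.7708 + 0.85·0.2292) ≈ 0.7808
After 'high': P(faulty) = 0.9·0.7808 / (0.9·0.7808 + 0.85·0.2192) ≈ 0.7904

0.790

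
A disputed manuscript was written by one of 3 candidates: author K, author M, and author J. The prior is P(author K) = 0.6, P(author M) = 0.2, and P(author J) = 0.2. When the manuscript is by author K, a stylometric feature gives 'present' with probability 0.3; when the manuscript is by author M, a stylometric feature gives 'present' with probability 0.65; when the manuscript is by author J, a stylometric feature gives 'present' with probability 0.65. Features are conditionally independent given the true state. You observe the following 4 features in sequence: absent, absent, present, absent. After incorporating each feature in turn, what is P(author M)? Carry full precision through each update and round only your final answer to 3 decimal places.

0.076

Each posterior becomes the prior for the next update.
After 'absent': normaliser = 0.7·0.6000 + 0.35·0.2000 + 0.35·0.2000; P(author K) ≈ 0.7500, P(author M) ≈ 0.1250, P(author J) ≈ 0.1250
After 'absent': normaliser = 0.7·0.7500 + 0.35·0.1250 + 0.35·0.1250; P(author K) ≈ 0.8571, P(author M) ≈ 0.0714, P(author J) ≈ 0.0714
After 'present': normaliser = 0.3·0.8571 + 0.65·0.0714 + 0.65·0.0714; P(author K) ≈ 0.7347, P(author M) ≈ 0.1327, P(author J) ≈ 0.1327
After 'absent': normaliser = 0.7·0.7347 + 0.35·0.1327 + 0.35·0.1327; P(author K) ≈ 0.8471, P(author M) ≈ 0.0765, P(author J) ≈ 0.0765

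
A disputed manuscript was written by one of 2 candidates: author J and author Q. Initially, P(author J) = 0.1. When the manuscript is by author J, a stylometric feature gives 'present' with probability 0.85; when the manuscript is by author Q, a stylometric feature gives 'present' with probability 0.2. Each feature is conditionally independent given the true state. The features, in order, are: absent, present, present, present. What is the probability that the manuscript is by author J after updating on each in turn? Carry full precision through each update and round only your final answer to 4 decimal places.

0.6153

After 'absent': P(author J) = 0.15·0.1000 / (0.15·0.1000 + 0.8·0.9000) ≈ 0.0204
After 'present': P(author J) = 0.85·0.0204 / (0.85·0.0204 + 0.2·0.9796) ≈ 0.0813
After 'present': P(author J) = 0.85·0.0813 / (0.85·0.0813 + 0.2·0.9187) ≈ 0.2734
After 'present': P(author J) = 0.85·0.2734 / (0.85·0.2734 + 0.2·0.7266) ≈ 0.6153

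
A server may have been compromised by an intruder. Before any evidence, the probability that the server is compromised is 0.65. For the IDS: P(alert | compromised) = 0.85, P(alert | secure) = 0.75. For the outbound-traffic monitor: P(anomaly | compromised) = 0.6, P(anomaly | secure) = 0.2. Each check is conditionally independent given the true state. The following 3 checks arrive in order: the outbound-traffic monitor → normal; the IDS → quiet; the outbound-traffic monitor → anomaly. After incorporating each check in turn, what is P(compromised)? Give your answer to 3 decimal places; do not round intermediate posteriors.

0.626

Apply Bayes' rule sequentially, carrying P(compromised) forward.
After the outbound-traffic monitor='normal': P(compromised) = 0.4·0.6500 / (0.4·0.6500 + 0.8·0.3500) ≈ 0.4815
After the IDS='quiet': P(compromised) = 0.15·0.4815 / (0.15·0.4815 + 0.25·0.5185) ≈ 0.3578
After the outbound-traffic monitor='anomaly': P(compromised) = 0.6·0.3578 / (0.6·0.3578 + 0.2·0.6422) ≈ 0.6257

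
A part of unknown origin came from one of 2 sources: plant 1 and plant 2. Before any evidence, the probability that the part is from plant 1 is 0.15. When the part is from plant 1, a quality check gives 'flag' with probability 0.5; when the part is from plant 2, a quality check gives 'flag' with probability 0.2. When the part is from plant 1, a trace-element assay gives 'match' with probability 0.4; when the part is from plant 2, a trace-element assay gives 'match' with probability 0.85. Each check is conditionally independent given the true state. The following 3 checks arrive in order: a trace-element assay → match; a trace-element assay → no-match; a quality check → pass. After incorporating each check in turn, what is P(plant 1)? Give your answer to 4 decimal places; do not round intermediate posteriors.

Each posterior becomes the prior for the next update.
After a trace-element assay='match': P(plant 1) = 0.4·0.1500 / (0.4·0.1500 + 0.85·0.8500) ≈ 0.0767
After a trace-element assay='no-match': P(plant 1) = 0.6·0.0767 / (0.6·0.0767 + 0.15·0.9233) ≈ 0.2494
After a quality check='pass': P(plant 1) = 0.5·0.2494 / (0.5·0.2494 + 0.8·0.7506) ≈ 0.1719

0.1719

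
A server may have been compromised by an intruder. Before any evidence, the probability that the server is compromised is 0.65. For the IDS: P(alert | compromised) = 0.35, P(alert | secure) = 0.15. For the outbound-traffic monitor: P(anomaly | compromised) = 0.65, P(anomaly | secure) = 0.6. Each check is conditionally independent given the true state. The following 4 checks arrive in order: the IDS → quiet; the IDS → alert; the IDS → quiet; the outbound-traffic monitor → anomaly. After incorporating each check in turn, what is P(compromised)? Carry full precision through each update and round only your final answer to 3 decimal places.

Apply Bayes' rule sequentially, carrying P(compromised) forward.
After the IDS='quiet': P(compromised) = 0.65·0.6500 / (0.65·0.6500 + 0.85·0.3500) ≈ 0.5868
After the IDS='alert': P(compromised) = 0.35·0.5868 / (0.35·0.5868 + 0.15·0.4132) ≈ 0.7682
After the IDS='quiet': P(compromised) = 0.65·0.7682 / (0.65·0.7682 + 0.85·0.2318) ≈ 0.7170
After the outbound-traffic monitor='anomaly': P(compromised) = 0.65·0.7170 / (0.65·0.7170 + 0.6·0.2830) ≈ 0.7330

0.733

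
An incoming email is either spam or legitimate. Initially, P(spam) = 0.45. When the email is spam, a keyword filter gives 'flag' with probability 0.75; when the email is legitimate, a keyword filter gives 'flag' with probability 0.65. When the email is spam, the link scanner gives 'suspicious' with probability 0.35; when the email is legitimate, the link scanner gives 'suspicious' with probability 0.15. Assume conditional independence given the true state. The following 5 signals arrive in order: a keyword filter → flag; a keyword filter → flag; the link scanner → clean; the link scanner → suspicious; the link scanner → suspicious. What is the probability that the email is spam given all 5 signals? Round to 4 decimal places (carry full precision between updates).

After a keyword filter='flag': P(spam) = 0.75·0.4500 / (0.75·0.4500 + 0.65·0.5500) ≈ 0.4856
After a keyword filter='flag': P(spam) = 0.75·0.4856 / (0.75·0.4856 + 0.65·0.5144) ≈ 0.5214
After the link scanner='clean': P(spam) = 0.65·0.5214 / (0.65·0.5214 + 0.85·0.4786) ≈ 0.4544
After the link scanner='suspicious': P(spam) = 0.35·0.4544 / (0.35·0.4544 + 0.15·0.5456) ≈ 0.6603
After the link scanner='suspicious': P(spam) = 0.35·0.6603 / (0.35·0.6603 + 0.15·0.3397) ≈ 0.8193

0.8193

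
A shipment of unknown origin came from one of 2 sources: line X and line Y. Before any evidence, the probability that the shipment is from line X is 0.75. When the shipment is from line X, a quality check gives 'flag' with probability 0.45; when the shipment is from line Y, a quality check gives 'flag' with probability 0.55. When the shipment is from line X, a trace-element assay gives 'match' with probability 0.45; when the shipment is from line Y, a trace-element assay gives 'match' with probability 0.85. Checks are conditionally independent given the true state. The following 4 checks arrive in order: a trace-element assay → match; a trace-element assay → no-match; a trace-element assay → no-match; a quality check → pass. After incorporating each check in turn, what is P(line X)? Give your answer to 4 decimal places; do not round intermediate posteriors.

0.9631

Each posterior becomes the prior for the next update.
After a trace-element assay='match': P(line X) = 0.45·0.7500 / (0.45·0.7500 + 0.85·0.2500) ≈ 0.6136
After a trace-element assay='no-match': P(line X) = 0.55·0.6136 / (0.55·0.6136 + 0.15·0.3864) ≈ 0.8534
After a trace-element assay='no-match': P(line X) = 0.55·0.8534 / (0.55·0.8534 + 0.15·0.1466) ≈ 0.9553
After a quality check='pass': P(line X) = 0.55·0.9553 / (0.55·0.9553 + 0.45·0.0447) ≈ 0.9631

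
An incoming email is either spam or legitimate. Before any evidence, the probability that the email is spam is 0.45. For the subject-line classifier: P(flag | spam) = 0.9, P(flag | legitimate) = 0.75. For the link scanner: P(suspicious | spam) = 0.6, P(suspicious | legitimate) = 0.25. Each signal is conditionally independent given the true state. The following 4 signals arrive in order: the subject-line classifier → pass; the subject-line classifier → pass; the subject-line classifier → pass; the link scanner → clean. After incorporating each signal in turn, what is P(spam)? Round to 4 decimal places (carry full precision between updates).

After the subject-line classifier='pass': P(spam) = 0.1·0.4500 / (0.1·0.4500 + 0.25·0.5500) ≈ 0.2466
After the subject-line classifier='pass': P(spam) = 0.1·0.2466 / (0.1·0.2466 + 0.25·0.7534) ≈ 0.1158
After the subject-line classifier='pass': P(spam) = 0.1·0.1158 / (0.1·0.1158 + 0.25·0.8842) ≈ 0.0498
After the link scanner='clean': P(spam) = 0.4·0.0498 / (0.4·0.0498 + 0.75·0.9502) ≈ 0.0272

0.0272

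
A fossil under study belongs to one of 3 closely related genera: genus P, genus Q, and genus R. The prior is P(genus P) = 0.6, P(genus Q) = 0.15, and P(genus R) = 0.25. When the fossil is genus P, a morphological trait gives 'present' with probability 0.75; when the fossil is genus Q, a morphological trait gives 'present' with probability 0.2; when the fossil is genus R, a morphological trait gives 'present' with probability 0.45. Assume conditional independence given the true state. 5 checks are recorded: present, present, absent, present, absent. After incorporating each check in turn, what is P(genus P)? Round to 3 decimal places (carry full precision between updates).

After 'present': normaliser = 0.75·0.6000 + 0.2·0.1500 + 0.45·0.2500; P(genus P) ≈ 0.7595, P(genus Q) ≈ 0.0506, P(genus R) ≈ 0.1899
After 'present': normaliser = 0.75·0.7595 + 0.2·0.0506 + 0.45·0.1899; P(genus P) ≈ 0.8563, P(genus Q) ≈ 0.0152, P(genus R) ≈ 0.1284
After 'absent': normaliser = 0.25·0.8563 + 0.8·0.0152 + 0.55·0.1284; P(genus P) ≈ 0.7210, P(genus Q) ≈ 0.0410, P(genus R) ≈ 0.2379
After 'present': normaliser = 0.75·0.7210 + 0.2·0.0410 + 0.45·0.2379; P(genus P) ≈ 0.8243, P(genus Q) ≈ 0.0125, P(genus R) ≈ 0.1632
After 'absent': normaliser = 0.25·0.8243 + 0.8·0.0125 + 0.55·0.1632; P(genus P) ≈ 0.6738, P(genus Q) ≈ 0.0327, P(genus R) ≈ 0.2935

0.674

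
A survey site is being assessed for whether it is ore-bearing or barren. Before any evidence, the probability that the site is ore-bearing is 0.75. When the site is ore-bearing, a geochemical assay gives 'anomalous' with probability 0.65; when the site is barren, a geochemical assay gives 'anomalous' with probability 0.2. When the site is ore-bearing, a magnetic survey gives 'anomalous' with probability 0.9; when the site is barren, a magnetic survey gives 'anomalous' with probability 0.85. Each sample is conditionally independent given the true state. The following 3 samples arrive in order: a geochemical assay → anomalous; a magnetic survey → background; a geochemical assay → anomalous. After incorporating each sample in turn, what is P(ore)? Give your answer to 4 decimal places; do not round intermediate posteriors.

0.9548

After a geochemical assay='anomalous': P(ore) = 0.65·0.7500 / (0.65·0.7500 + 0.2·0.2500) ≈ 0.9070
After a magnetic survey='background': P(ore) = 0.1·0.9070 / (0.1·0.9070 + 0.15·0.0930) ≈ 0.8667
After a geochemical assay='anomalous': P(ore) = 0.65·0.8667 / (0.65·0.8667 + 0.2·0.1333) ≈ 0.9548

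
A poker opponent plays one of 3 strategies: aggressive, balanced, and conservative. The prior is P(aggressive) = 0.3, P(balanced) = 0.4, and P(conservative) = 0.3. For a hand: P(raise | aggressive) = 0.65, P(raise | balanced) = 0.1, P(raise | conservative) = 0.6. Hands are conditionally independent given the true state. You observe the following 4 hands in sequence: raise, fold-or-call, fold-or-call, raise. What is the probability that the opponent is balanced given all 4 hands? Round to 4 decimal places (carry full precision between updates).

0.0899

After 'raise': normaliser = 0.65·0.3000 + 0.1·0.4000 + 0.6·0.3000; P(aggressive) ≈ 0.4699, P(balanced) ≈ 0.0964, P(conservative) ≈ 0.4337
After 'fold-or-call': normaliser = 0.35·0.4699 + 0.9·0.0964 + 0.4·0.4337; P(aggressive) ≈ 0.3872, P(balanced) ≈ 0.2043, P(conservative) ≈ 0.4085
After 'fold-or-call': normaliser = 0.35·0.3872 + 0.9·0.2043 + 0.4·0.4085; P(aggressive) ≈ 0.2807, P(balanced) ≈ 0.3808, P(conservative) ≈ 0.3385
After 'raise': normaliser = 0.65·0.2807 + 0.1·0.3808 + 0.6·0.3385; P(aggressive) ≈ 0.4307, P(balanced) ≈ 0.0899, P(conservative) ≈ 0.4794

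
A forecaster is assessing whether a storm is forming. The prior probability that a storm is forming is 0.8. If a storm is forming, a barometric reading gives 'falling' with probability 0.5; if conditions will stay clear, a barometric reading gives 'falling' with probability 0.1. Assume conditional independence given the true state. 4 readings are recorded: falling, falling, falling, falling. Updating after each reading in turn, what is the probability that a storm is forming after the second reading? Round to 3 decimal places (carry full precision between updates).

0.990

Each posterior becomes the prior for the next update.
After 'falling': P(storm) = 0.5·0.8000 / (0.5·0.8000 + 0.1·0.2000) ≈ 0.9524
After 'falling': P(storm) = 0.5·0.9524 / (0.5·0.9524 + 0.1·0.0476) ≈ 0.9901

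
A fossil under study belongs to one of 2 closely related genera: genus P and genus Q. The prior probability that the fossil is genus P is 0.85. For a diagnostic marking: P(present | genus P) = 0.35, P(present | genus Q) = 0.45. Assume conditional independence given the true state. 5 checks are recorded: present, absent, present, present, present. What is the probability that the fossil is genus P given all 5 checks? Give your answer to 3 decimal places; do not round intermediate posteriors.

0.710

After 'present': P(genus P) = 0.35·0.8500 / (0.35·0.8500 + 0.45·0.1500) ≈ 0.8151
After 'absent': P(genus P) = 0.65·0.8151 / (0.65·0.8151 + 0.55·0.1849) ≈ 0.8389
After 'present': P(genus P) = 0.35·0.8389 / (0.35·0.8389 + 0.45·0.1611) ≈ 0.8020
After 'present': P(genus P) = 0.35·0.8020 / (0.35·0.8020 + 0.45·0.1980) ≈ 0.7591
After 'present': P(genus P) = 0.35·0.7591 / (0.35·0.7591 + 0.45·0.2409) ≈ 0.7102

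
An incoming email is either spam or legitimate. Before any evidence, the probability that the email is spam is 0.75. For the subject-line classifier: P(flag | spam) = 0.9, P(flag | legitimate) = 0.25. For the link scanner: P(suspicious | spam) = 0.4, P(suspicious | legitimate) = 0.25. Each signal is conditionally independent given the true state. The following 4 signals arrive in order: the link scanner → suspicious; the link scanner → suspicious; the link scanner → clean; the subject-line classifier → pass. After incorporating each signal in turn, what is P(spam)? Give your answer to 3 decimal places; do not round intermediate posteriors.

0.450

After the link scanner='suspicious': P(spam) = 0.4·0.7500 / (0.4·0.7500 + 0.25·0.2500) ≈ 0.8276
After the link scanner='suspicious': P(spam) = 0.4·0.8276 / (0.4·0.8276 + 0.25·0.1724) ≈ 0.8848
After the link scanner='clean': P(spam) = 0.6·0.8848 / (0.6·0.8848 + 0.75·0.1152) ≈ 0.8600
After the subject-line classifier='pass': P(spam) = 0.1·0.8600 / (0.1·0.8600 + 0.75·0.1400) ≈ 0.4503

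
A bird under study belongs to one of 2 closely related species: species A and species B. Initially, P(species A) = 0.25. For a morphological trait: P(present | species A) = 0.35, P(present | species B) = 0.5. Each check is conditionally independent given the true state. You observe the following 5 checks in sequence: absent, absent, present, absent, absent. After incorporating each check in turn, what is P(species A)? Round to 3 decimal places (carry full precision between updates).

After 'absent': P(species A) = 0.65·0.2500 / (0.65·0.2500 + 0.5·0.7500) ≈ 0.3023
After 'absent': P(species A) = 0.65·0.3023 / (0.65·0.3023 + 0.5·0.6977) ≈ 0.3603
After 'present': P(species A) = 0.35·0.3603 / (0.35·0.3603 + 0.5·0.6397) ≈ 0.2828
After 'absent': P(species A) = 0.65·0.2828 / (0.65·0.2828 + 0.5·0.7172) ≈ 0.3389
After 'absent': P(species A) = 0.65·0.3389 / (0.65·0.3389 + 0.5·0.6611) ≈ 0.3999

0.400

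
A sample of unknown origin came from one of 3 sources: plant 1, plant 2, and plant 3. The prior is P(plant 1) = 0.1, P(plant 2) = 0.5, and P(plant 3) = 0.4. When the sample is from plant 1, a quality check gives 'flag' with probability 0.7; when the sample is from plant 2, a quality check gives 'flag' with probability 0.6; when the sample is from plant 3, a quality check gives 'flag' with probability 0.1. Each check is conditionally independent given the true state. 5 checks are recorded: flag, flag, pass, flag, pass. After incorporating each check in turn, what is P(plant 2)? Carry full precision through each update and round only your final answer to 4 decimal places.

After 'flag': normaliser = 0.7·0.1000 + 0.6·0.5000 + 0.1·0.4000; P(plant 1) ≈ 0.1707, P(plant 2) ≈ 0.7317, P(plant 3) ≈ 0.0976
After 'flag': normaliser = 0.7·0.1707 + 0.6·0.7317 + 0.1·0.0976; P(plant 1) ≈ 0.2103, P(plant 2) ≈ 0.7725, P(plant 3) ≈ 0.0172
After 'pass': normaliser = 0.3·0.2103 + 0.4·0.7725 + 0.9·0.0172; P(plant 1) ≈ 0.1628, P(plant 2) ≈ 0.7973, P(plant 3) ≈ 0.0399
After 'flag': normaliser = 0.7·0.1628 + 0.6·0.7973 + 0.1·0.0399; P(plant 1) ≈ 0.1911, P(plant 2) ≈ 0.8022, P(plant 3) ≈ 0.0067
After 'pass': normaliser = 0.3·0.1911 + 0.4·0.8022 + 0.9·0.0067; P(plant 1) ≈ 0.1492, P(plant 2) ≈ 0.8351, P(plant 3) ≈ 0.0157

0.8351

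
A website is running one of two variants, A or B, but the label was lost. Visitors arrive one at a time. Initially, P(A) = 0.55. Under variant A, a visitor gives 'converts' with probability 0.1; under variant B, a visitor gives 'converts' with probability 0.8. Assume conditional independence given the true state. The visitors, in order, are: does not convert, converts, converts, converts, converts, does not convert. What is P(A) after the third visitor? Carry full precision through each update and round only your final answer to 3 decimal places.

After 'does not convert': P(A) = 0.9·0.5500 / (0.9·0.5500 + 0.2·0.4500) ≈ 0.8462
After 'converts': P(A) = 0.1·0.8462 / (0.1·0.8462 + 0.8·0.1538) ≈ 0.4074
After 'converts': P(A) = 0.1·0.4074 / (0.1·0.4074 + 0.8·0.5926) ≈ 0.0791

0.079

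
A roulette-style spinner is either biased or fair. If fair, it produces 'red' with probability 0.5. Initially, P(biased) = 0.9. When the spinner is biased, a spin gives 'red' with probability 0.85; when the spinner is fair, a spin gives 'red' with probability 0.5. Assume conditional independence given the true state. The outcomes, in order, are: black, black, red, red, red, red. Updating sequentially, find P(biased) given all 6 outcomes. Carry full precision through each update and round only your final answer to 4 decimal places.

After 'black': P(biased) = 0.15·0.9000 / (0.15·0.9000 + 0.5·0.1000) ≈ 0.7297
After 'black': P(biased) = 0.15·0.7297 / (0.15·0.7297 + 0.5·0.2703) ≈ 0.4475
After 'red': P(biased) = 0.85·0.4475 / (0.85·0.4475 + 0.5·0.5525) ≈ 0.5793
After 'red': P(biased) = 0.85·0.5793 / (0.85·0.5793 + 0.5·0.4207) ≈ 0.7007
After 'red': P(biased) = 0.85·0.7007 / (0.85·0.7007 + 0.5·0.2993) ≈ 0.7992
After 'red': P(biased) = 0.85·0.7992 / (0.85·0.7992 + 0.5·0.2008) ≈ 0.8712

0.8712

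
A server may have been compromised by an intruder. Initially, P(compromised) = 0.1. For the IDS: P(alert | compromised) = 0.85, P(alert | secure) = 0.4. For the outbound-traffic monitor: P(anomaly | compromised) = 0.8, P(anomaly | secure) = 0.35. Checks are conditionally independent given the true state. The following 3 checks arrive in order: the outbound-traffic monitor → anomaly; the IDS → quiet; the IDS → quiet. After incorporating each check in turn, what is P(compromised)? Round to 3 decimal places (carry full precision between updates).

0.016

After the outbound-traffic monitor='anomaly': P(compromised) = 0.8·0.1000 / (0.8·0.1000 + 0.35·0.9000) ≈ 0.2025
After the IDS='quiet': P(compromised) = 0.15·0.2025 / (0.15·0.2025 + 0.6·0.7975) ≈ 0.0597
After the IDS='quiet': P(compromised) = 0.15·0.0597 / (0.15·0.0597 + 0.6·0.9403) ≈ 0.0156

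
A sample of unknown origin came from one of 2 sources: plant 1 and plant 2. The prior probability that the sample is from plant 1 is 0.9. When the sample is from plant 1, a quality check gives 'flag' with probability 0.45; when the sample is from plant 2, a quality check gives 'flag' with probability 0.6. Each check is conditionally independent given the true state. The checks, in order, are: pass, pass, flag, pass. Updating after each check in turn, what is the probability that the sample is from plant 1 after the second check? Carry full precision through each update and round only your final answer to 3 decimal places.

0.944

After 'pass': P(plant 1) = 0.55·0.9000 / (0.55·0.9000 + 0.4·0.1000) ≈ 0.9252
After 'pass': P(plant 1) = 0.55·0.9252 / (0.55·0.9252 + 0.4·0.0748) ≈ 0.9445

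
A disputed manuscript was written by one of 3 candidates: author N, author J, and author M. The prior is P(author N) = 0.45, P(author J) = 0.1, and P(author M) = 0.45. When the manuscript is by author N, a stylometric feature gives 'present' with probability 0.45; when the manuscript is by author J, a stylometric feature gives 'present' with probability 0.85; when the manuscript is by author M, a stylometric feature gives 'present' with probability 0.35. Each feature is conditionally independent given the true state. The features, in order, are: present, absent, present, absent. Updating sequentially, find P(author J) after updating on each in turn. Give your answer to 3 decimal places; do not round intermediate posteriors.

0.031

After 'present': normaliser = 0.45·0.4500 + 0.85·0.1000 + 0.35·0.4500; P(author N) ≈ 0.4551, P(author J) ≈ 0.1910, P(author M) ≈ 0.3539
After 'absent': normaliser = 0.55·0.4551 + 0.15·0.1910 + 0.65·0.3539; P(author N) ≈ 0.4917, P(author J) ≈ 0.0563, P(author M) ≈ 0.4520
After 'present': normaliser = 0.45·0.4917 + 0.85·0.0563 + 0.35·0.4520; P(author N) ≈ 0.5178, P(author J) ≈ 0.1120, P(author M) ≈ 0.3702
After 'absent': normaliser = 0.55·0.5178 + 0.15·0.1120 + 0.65·0.3702; P(author N) ≈ 0.5252, P(author J) ≈ 0.0310, P(author M) ≈ 0.4438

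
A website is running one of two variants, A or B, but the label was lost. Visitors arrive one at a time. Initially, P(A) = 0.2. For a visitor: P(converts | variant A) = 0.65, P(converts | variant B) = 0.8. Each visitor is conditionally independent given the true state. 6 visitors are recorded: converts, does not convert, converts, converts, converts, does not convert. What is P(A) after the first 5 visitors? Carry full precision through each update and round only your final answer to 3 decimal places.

After 'converts': P(A) = 0.65·0.2000 / (0.65·0.2000 + 0.8·0.8000) ≈ 0.1688
After 'does not convert': P(A) = 0.35·0.1688 / (0.35·0.1688 + 0.2·0.8312) ≈ 0.2622
After 'converts': P(A) = 0.65·0.2622 / (0.65·0.2622 + 0.8·0.7378) ≈ 0.2241
After 'converts': P(A) = 0.65·0.2241 / (0.65·0.2241 + 0.8·0.7759) ≈ 0.1901
After 'converts': P(A) = 0.65·0.1901 / (0.65·0.1901 + 0.8·0.8099) ≈ 0.1601

0.160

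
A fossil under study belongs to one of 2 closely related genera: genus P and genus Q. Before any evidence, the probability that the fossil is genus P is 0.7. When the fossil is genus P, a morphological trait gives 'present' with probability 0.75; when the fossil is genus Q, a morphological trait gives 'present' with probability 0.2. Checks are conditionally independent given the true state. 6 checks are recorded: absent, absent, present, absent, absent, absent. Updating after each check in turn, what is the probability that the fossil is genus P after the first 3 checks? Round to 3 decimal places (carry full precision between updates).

0.461

After 'absent': P(genus P) = 0.25·0.7000 / (0.25·0.7000 + 0.8·0.3000) ≈ 0.4217
After 'absent': P(genus P) = 0.25·0.4217 / (0.25·0.4217 + 0.8·0.5783) ≈ 0.1856
After 'present': P(genus P) = 0.75·0.1856 / (0.75·0.1856 + 0.2·0.8144) ≈ 0.4608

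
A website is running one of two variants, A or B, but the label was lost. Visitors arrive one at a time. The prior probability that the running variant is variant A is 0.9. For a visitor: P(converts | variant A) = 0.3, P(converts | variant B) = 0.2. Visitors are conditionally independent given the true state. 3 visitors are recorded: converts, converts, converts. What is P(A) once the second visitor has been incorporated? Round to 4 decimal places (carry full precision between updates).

0.9529

Apply Bayes' rule sequentially, carrying P(A) forward.
After 'converts': P(A) = 0.3·0.9000 / (0.3·0.9000 + 0.2·0.1000) ≈ 0.9310
After 'converts': P(A) = 0.3·0.9310 / (0.3·0.9310 + 0.2·0.0690) ≈ 0.9529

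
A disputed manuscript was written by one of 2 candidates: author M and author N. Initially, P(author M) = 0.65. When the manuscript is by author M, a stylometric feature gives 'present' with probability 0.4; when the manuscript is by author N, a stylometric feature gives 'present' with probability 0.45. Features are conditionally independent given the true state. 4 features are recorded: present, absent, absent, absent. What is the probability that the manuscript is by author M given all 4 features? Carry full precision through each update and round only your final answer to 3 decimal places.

After 'present': P(author M) = 0.4·0.6500 / (0.4·0.6500 + 0.45·0.3500) ≈ 0.6228
After 'absent': P(author M) = 0.6·0.6228 / (0.6·0.6228 + 0.55·0.3772) ≈ 0.6430
After 'absent': P(author M) = 0.6·0.6430 / (0.6·0.6430 + 0.55·0.3570) ≈ 0.6627
After 'absent': P(author M) = 0.6·0.6627 / (0.6·0.6627 + 0.55·0.3373) ≈ 0.6819

0.682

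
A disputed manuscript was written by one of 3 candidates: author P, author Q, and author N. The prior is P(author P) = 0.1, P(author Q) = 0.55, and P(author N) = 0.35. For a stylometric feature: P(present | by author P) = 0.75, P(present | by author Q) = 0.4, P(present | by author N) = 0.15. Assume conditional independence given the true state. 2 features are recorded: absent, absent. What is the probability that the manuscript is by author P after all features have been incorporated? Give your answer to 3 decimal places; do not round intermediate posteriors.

0.014

Apply Bayes' rule sequentially, carrying P(author P) forward.
After 'absent': normaliser = 0.25·0.1000 + 0.6·0.5500 + 0.85·0.3500; P(author P) ≈ 0.0383, P(author Q) ≈ 0.5057, P(author N) ≈ 0.4559
After 'absent': normaliser = 0.25·0.0383 + 0.6·0.5057 + 0.85·0.4559; P(author P) ≈ 0.0137, P(author Q) ≈ 0.4331, P(author N) ≈ 0.5532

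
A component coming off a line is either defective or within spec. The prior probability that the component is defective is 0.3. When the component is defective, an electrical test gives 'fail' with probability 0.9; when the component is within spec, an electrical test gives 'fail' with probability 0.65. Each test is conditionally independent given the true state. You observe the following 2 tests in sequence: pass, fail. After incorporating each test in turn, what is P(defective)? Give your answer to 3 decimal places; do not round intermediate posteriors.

0.145

After 'pass': P(defective) = 0.1·0.3000 / (0.1·0.3000 + 0.35·0.7000) ≈ 0.1091
After 'fail': P(defective) = 0.9·0.1091 / (0.9·0.1091 + 0.65·0.8909) ≈ 0.1450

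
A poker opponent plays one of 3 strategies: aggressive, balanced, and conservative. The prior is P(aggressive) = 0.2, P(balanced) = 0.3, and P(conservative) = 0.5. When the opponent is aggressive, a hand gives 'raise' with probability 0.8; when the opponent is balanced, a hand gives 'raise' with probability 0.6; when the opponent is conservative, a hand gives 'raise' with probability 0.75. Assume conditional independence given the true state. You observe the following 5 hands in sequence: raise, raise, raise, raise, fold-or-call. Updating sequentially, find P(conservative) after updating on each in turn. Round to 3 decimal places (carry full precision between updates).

Apply Bayes' rule sequentially, carrying P(conservative) forward.
After 'raise': normaliser = 0.8·0.2000 + 0.6·0.3000 + 0.75·0.5000; P(aggressive) ≈ 0.2238, P(balanced) ≈ 0.2517, P(conservative) ≈ 0.5245
After 'raise': normaliser = 0.8·0.2238 + 0.6·0.2517 + 0.75·0.5245; P(aggressive) ≈ 0.2475, P(balanced) ≈ 0.2088, P(conservative) ≈ 0.5437
After 'raise': normaliser = 0.8·0.2475 + 0.6·0.2088 + 0.75·0.5437; P(aggressive) ≈ 0.2708, P(balanced) ≈ 0.1714, P(conservative) ≈ 0.5578
After 'raise': normaliser = 0.8·0.2708 + 0.6·0.1714 + 0.75·0.5578; P(aggressive) ≈ 0.2936, P(balanced) ≈ 0.1394, P(conservative) ≈ 0.5670
After 'fold-or-call': normaliser = 0.2·0.2936 + 0.4·0.1394 + 0.25·0.5670; P(aggressive) ≈ 0.2292, P(balanced) ≈ 0.2176, P(conservative) ≈ 0.5533

0.553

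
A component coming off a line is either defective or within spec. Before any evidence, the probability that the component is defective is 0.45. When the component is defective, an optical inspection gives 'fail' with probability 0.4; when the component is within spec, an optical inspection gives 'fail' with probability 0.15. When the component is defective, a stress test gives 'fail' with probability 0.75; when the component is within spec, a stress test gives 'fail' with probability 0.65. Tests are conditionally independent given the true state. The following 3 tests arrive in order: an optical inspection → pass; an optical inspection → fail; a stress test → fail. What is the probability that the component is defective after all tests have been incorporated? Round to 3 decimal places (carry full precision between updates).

Each posterior becomes the prior for the next update.
After an optical inspection='pass': P(defective) = 0.6·0.4500 / (0.6·0.4500 + 0.85·0.5500) ≈ 0.3661
After an optical inspection='fail': P(defective) = 0.4·0.3661 / (0.4·0.3661 + 0.15·0.6339) ≈ 0.6063
After a stress test='fail': P(defective) = 0.75·0.6063 / (0.75·0.6063 + 0.65·0.3937) ≈ 0.6399

0.640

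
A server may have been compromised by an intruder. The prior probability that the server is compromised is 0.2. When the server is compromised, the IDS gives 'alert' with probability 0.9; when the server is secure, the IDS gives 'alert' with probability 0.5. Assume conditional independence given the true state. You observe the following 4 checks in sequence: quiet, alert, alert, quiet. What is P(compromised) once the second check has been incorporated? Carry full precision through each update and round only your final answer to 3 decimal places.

0.083

After 'quiet': P(compromised) = 0.1·0.2000 / (0.1·0.2000 + 0.5·0.8000) ≈ 0.0476
After 'alert': P(compromised) = 0.9·0.0476 / (0.9·0.0476 + 0.5·0.9524) ≈ 0.0826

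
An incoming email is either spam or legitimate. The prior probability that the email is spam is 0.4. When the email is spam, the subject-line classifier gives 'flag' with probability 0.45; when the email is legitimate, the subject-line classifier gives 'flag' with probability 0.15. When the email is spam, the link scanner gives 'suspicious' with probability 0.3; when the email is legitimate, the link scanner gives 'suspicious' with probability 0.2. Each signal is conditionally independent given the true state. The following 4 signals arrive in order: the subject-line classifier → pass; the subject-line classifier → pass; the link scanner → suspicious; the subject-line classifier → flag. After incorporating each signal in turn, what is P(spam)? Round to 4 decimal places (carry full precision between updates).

After the subject-line classifier='pass': P(spam) = 0.55·0.4000 / (0.55·0.4000 + 0.85·0.6000) ≈ 0.3014
After the subject-line classifier='pass': P(spam) = 0.55·0.3014 / (0.55·0.3014 + 0.85·0.6986) ≈ 0.2182
After the link scanner='suspicious': P(spam) = 0.3·0.2182 / (0.3·0.2182 + 0.2·0.7818) ≈ 0.2951
After the subject-line classifier='flag': P(spam) = 0.45·0.2951 / (0.45·0.2951 + 0.15·0.7049) ≈ 0.5567

0.5567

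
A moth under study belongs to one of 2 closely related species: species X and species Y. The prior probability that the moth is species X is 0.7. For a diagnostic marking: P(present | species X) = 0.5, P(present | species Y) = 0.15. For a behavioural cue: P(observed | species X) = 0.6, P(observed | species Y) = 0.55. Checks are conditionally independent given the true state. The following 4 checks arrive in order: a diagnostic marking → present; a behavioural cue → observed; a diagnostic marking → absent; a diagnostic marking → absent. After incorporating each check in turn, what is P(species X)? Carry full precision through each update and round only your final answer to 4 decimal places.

0.7459

Apply Bayes' rule sequentially, carrying P(species X) forward.
After a diagnostic marking='present': P(species X) = 0.5·0.7000 / (0.5·0.7000 + 0.15·0.3000) ≈ 0.8861
After a behavioural cue='observed': P(species X) = 0.6·0.8861 / (0.6·0.8861 + 0.55·0.1139) ≈ 0.8946
After a diagnostic marking='absent': P(species X) = 0.5·0.8946 / (0.5·0.8946 + 0.85·0.1054) ≈ 0.8331
After a diagnostic marking='absent': P(species X) = 0.5·0.8331 / (0.5·0.8331 + 0.85·0.1669) ≈ 0.7459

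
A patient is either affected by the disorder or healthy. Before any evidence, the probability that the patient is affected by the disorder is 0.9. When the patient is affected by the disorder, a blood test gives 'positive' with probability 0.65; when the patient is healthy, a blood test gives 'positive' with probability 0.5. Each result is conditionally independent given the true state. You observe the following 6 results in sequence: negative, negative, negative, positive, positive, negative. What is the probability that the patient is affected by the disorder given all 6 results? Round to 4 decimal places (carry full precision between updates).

After 'negative': P(affected) = 0.35·0.9000 / (0.35·0.9000 + 0.5·0.1000) ≈ 0.8630
After 'negative': P(affected) = 0.35·0.8630 / (0.35·0.8630 + 0.5·0.1370) ≈ 0.8152
After 'negative': P(affected) = 0.35·0.8152 / (0.35·0.8152 + 0.5·0.1848) ≈ 0.7553
After 'positive': P(affected) = 0.65·0.7553 / (0.65·0.7553 + 0.5·0.2447) ≈ 0.8005
After 'positive': P(affected) = 0.65·0.8005 / (0.65·0.8005 + 0.5·0.1995) ≈ 0.8392
After 'negative': P(affected) = 0.35·0.8392 / (0.35·0.8392 + 0.5·0.1608) ≈ 0.7850

0.7850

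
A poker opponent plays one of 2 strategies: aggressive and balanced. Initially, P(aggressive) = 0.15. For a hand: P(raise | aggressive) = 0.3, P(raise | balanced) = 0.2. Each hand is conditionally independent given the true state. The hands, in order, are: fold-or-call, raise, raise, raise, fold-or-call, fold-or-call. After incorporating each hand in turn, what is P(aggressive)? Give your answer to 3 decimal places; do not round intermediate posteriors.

Each posterior becomes the prior for the next update.
After 'fold-or-call': P(aggressive) = 0.7·0.1500 / (0.7·0.1500 + 0.8·0.8500) ≈ 0.1338
After 'raise': P(aggressive) = 0.3·0.1338 / (0.3·0.1338 + 0.2·0.8662) ≈ 0.1881
After 'raise': P(aggressive) = 0.3·0.1881 / (0.3·0.1881 + 0.2·0.8119) ≈ 0.2578
After 'raise': P(aggressive) = 0.3·0.2578 / (0.3·0.2578 + 0.2·0.7422) ≈ 0.3426
After 'fold-or-call': P(aggressive) = 0.7·0.3426 / (0.7·0.3426 + 0.8·0.6574) ≈ 0.3132
After 'fold-or-call': P(aggressive) = 0.7·0.3132 / (0.7·0.3132 + 0.8·0.6868) ≈ 0.2852

0.285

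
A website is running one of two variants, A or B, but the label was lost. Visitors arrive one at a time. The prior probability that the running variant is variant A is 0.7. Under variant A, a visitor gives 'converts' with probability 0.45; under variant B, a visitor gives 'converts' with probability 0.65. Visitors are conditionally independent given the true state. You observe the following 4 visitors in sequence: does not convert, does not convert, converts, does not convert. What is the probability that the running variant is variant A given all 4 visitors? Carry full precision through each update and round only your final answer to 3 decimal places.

0.862

After 'does not convert': P(A) = 0.55·0.7000 / (0.55·0.7000 + 0.35·0.3000) ≈ 0.7857
After 'does not convert': P(A) = 0.55·0.7857 / (0.55·0.7857 + 0.35·0.2143) ≈ 0.8521
After 'converts': P(A) = 0.45·0.8521 / (0.45·0.8521 + 0.65·0.1479) ≈ 0.7996
After 'does not convert': P(A) = 0.55·0.7996 / (0.55·0.7996 + 0.35·0.2004) ≈ 0.8624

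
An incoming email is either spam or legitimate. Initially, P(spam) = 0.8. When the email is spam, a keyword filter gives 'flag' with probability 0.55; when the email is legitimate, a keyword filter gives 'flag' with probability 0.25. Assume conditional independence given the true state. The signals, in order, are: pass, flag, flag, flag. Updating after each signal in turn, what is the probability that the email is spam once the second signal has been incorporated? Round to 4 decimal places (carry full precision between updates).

0.8408

After 'pass': P(spam) = 0.45·0.8000 / (0.45·0.8000 + 0.75·0.2000) ≈ 0.7059
After 'flag': P(spam) = 0.55·0.7059 / (0.55·0.7059 + 0.25·0.2941) ≈ 0.8408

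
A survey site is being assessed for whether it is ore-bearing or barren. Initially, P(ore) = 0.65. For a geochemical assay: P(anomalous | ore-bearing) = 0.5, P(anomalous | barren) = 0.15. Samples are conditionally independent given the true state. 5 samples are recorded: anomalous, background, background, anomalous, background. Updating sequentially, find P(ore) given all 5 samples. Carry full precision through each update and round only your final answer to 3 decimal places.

0.808

After 'anomalous': P(ore) = 0.5·0.6500 / (0.5·0.6500 + 0.15·0.3500) ≈ 0.8609
After 'background': P(ore) = 0.5·0.8609 / (0.5·0.8609 + 0.85·0.1391) ≈ 0.7846
After 'background': P(ore) = 0.5·0.7846 / (0.5·0.7846 + 0.85·0.2154) ≈ 0.6817
After 'anomalous': P(ore) = 0.5·0.6817 / (0.5·0.6817 + 0.15·0.3183) ≈ 0.8772
After 'background': P(ore) = 0.5·0.8772 / (0.5·0.8772 + 0.85·0.1228) ≈ 0.8077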